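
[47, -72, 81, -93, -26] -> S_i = Random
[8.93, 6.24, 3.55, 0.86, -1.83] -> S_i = 8.93 + -2.69*i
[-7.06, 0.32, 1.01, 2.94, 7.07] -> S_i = Random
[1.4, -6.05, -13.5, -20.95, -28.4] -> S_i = 1.40 + -7.45*i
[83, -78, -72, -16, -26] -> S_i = Random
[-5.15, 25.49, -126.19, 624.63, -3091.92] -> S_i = -5.15*(-4.95)^i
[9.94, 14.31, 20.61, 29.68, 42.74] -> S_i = 9.94*1.44^i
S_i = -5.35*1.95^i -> [-5.35, -10.43, -20.34, -39.67, -77.36]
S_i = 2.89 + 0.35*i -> [2.89, 3.24, 3.59, 3.94, 4.29]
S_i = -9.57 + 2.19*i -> [-9.57, -7.38, -5.19, -3.0, -0.81]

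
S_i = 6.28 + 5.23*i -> [6.28, 11.51, 16.74, 21.97, 27.2]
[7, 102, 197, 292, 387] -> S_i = 7 + 95*i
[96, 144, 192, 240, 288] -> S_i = 96 + 48*i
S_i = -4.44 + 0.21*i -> [-4.44, -4.23, -4.02, -3.81, -3.6]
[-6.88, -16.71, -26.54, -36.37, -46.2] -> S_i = -6.88 + -9.83*i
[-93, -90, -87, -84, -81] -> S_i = -93 + 3*i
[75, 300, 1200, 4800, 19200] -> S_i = 75*4^i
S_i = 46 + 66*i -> [46, 112, 178, 244, 310]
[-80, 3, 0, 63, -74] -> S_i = Random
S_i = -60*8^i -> [-60, -480, -3840, -30720, -245760]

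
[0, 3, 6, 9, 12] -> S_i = 0 + 3*i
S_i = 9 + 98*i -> [9, 107, 205, 303, 401]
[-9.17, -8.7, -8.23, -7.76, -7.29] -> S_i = -9.17 + 0.47*i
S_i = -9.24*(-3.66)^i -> [-9.24, 33.82, -123.78, 453.02, -1658.04]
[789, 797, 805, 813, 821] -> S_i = 789 + 8*i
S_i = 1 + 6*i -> [1, 7, 13, 19, 25]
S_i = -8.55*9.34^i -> [-8.55, -79.86, -745.86, -6966.37, -65065.93]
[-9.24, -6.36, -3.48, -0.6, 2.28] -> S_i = -9.24 + 2.88*i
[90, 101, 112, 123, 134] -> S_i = 90 + 11*i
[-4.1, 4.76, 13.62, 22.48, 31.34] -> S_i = -4.10 + 8.86*i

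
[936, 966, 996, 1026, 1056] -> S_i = 936 + 30*i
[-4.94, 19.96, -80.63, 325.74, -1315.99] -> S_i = -4.94*(-4.04)^i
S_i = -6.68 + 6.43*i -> [-6.68, -0.25, 6.18, 12.61, 19.04]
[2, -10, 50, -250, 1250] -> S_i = 2*-5^i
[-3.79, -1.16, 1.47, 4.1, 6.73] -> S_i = -3.79 + 2.63*i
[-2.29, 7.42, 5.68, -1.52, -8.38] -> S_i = Random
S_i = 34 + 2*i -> [34, 36, 38, 40, 42]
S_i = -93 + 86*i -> [-93, -7, 79, 165, 251]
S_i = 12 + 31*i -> [12, 43, 74, 105, 136]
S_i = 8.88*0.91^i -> [8.88, 8.08, 7.35, 6.69, 6.09]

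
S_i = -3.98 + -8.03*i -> [-3.98, -12.01, -20.04, -28.07, -36.1]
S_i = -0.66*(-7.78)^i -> [-0.66, 5.13, -39.95, 310.8, -2418.03]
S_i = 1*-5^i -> [1, -5, 25, -125, 625]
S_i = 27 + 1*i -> [27, 28, 29, 30, 31]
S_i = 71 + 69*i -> [71, 140, 209, 278, 347]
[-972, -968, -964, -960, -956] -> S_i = -972 + 4*i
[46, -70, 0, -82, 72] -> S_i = Random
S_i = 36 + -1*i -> [36, 35, 34, 33, 32]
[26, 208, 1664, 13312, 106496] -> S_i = 26*8^i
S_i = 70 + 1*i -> [70, 71, 72, 73, 74]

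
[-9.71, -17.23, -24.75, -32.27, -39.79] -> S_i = -9.71 + -7.52*i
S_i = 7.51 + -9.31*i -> [7.51, -1.8, -11.11, -20.42, -29.73]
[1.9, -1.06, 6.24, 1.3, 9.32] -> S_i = Random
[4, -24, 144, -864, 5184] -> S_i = 4*-6^i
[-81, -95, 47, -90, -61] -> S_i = Random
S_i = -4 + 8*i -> [-4, 4, 12, 20, 28]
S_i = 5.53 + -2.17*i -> [5.53, 3.36, 1.19, -0.98, -3.15]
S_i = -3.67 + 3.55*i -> [-3.67, -0.12, 3.43, 6.98, 10.53]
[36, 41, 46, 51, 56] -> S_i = 36 + 5*i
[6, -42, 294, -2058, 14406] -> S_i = 6*-7^i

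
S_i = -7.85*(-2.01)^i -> [-7.85, 15.78, -31.71, 63.75, -128.13]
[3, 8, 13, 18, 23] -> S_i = 3 + 5*i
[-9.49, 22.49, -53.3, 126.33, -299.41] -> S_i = -9.49*(-2.37)^i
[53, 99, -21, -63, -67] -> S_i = Random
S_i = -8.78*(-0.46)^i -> [-8.78, 4.04, -1.86, 0.85, -0.39]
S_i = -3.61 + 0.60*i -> [-3.61, -3.01, -2.41, -1.81, -1.21]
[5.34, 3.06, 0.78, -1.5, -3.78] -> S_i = 5.34 + -2.28*i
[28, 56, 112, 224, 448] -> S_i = 28*2^i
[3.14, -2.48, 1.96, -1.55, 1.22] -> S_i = 3.14*(-0.79)^i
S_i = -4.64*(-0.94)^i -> [-4.64, 4.36, -4.1, 3.85, -3.62]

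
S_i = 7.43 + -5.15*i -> [7.43, 2.28, -2.87, -8.02, -13.17]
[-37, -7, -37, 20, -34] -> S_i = Random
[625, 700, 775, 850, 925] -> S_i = 625 + 75*i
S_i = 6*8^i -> [6, 48, 384, 3072, 24576]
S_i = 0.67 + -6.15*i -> [0.67, -5.48, -11.63, -17.78, -23.93]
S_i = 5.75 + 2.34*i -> [5.75, 8.09, 10.43, 12.77, 15.11]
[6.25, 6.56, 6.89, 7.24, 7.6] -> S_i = 6.25*1.05^i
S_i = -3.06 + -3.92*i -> [-3.06, -6.98, -10.9, -14.82, -18.74]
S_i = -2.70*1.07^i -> [-2.7, -2.89, -3.09, -3.31, -3.54]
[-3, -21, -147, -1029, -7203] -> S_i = -3*7^i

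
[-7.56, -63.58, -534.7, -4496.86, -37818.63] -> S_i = -7.56*8.41^i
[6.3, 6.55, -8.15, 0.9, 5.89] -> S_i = Random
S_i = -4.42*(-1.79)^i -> [-4.42, 7.91, -14.16, 25.35, -45.38]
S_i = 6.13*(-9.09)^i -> [6.13, -55.72, 506.51, -4604.18, 41851.98]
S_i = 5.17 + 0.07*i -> [5.17, 5.24, 5.31, 5.38, 5.45]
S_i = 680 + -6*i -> [680, 674, 668, 662, 656]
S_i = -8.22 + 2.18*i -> [-8.22, -6.04, -3.86, -1.68, 0.5]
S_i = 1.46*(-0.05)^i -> [1.46, -0.07, 0.0, -0.0, 0.0]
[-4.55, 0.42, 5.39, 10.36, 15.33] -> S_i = -4.55 + 4.97*i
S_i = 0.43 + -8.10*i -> [0.43, -7.67, -15.77, -23.87, -31.97]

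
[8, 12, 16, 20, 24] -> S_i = 8 + 4*i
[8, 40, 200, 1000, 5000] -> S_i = 8*5^i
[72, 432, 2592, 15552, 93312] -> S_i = 72*6^i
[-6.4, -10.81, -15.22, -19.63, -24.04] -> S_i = -6.40 + -4.41*i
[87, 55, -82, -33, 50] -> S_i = Random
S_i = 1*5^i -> [1, 5, 25, 125, 625]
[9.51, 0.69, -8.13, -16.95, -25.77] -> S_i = 9.51 + -8.82*i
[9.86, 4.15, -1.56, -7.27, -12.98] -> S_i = 9.86 + -5.71*i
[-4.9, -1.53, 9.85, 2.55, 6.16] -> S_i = Random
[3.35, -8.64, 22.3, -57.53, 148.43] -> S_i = 3.35*(-2.58)^i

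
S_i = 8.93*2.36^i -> [8.93, 21.07, 49.74, 117.38, 277.01]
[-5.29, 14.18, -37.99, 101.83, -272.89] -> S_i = -5.29*(-2.68)^i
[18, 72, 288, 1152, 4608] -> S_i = 18*4^i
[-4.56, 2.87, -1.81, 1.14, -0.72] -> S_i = -4.56*(-0.63)^i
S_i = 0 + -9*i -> [0, -9, -18, -27, -36]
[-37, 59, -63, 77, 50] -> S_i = Random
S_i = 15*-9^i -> [15, -135, 1215, -10935, 98415]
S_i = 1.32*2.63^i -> [1.32, 3.47, 9.13, 24.01, 63.15]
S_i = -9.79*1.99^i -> [-9.79, -19.48, -38.77, -77.15, -153.53]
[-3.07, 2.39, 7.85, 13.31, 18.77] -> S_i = -3.07 + 5.46*i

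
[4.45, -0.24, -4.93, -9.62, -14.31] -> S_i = 4.45 + -4.69*i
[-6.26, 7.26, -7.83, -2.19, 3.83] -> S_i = Random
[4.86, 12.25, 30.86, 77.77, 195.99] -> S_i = 4.86*2.52^i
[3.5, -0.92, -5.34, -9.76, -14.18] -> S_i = 3.50 + -4.42*i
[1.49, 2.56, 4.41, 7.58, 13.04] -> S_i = 1.49*1.72^i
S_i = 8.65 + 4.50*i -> [8.65, 13.15, 17.65, 22.15, 26.65]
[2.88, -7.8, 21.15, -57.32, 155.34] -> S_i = 2.88*(-2.71)^i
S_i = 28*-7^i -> [28, -196, 1372, -9604, 67228]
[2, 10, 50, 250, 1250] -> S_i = 2*5^i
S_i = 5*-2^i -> [5, -10, 20, -40, 80]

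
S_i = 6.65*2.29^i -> [6.65, 15.23, 34.87, 79.86, 182.88]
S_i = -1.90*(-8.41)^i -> [-1.9, 15.98, -134.38, 1130.16, -9504.68]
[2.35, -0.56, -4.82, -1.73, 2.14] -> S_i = Random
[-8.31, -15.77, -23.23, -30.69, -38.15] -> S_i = -8.31 + -7.46*i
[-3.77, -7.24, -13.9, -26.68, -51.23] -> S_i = -3.77*1.92^i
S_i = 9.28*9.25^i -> [9.28, 85.84, 794.02, 7344.68, 67938.34]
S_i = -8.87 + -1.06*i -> [-8.87, -9.93, -10.99, -12.05, -13.11]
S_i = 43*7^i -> [43, 301, 2107, 14749, 103243]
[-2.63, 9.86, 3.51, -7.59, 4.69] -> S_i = Random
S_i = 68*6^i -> [68, 408, 2448, 14688, 88128]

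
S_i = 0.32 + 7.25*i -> [0.32, 7.57, 14.82, 22.07, 29.32]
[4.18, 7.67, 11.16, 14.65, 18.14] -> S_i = 4.18 + 3.49*i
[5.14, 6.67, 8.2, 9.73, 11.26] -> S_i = 5.14 + 1.53*i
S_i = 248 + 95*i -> [248, 343, 438, 533, 628]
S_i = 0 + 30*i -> [0, 30, 60, 90, 120]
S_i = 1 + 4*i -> [1, 5, 9, 13, 17]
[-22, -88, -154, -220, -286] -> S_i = -22 + -66*i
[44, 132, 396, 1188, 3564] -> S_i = 44*3^i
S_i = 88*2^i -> [88, 176, 352, 704, 1408]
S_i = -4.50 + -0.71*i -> [-4.5, -5.21, -5.92, -6.63, -7.34]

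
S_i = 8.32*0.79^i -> [8.32, 6.57, 5.19, 4.1, 3.24]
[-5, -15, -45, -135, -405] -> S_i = -5*3^i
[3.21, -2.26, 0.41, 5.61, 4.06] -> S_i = Random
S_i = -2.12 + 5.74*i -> [-2.12, 3.62, 9.36, 15.1, 20.84]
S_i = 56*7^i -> [56, 392, 2744, 19208, 134456]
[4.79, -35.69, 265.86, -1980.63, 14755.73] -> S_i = 4.79*(-7.45)^i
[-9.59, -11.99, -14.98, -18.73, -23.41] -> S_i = -9.59*1.25^i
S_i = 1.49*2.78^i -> [1.49, 4.14, 11.52, 32.01, 88.99]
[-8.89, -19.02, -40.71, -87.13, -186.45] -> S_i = -8.89*2.14^i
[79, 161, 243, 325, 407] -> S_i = 79 + 82*i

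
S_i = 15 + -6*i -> [15, 9, 3, -3, -9]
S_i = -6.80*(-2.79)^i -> [-6.8, 18.97, -52.93, 147.68, -412.03]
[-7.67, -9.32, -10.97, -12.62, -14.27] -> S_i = -7.67 + -1.65*i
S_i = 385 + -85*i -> [385, 300, 215, 130, 45]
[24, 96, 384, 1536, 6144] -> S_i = 24*4^i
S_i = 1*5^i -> [1, 5, 25, 125, 625]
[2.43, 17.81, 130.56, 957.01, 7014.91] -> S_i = 2.43*7.33^i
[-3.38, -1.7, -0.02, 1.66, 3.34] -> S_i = -3.38 + 1.68*i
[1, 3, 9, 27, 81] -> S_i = 1*3^i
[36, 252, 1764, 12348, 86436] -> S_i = 36*7^i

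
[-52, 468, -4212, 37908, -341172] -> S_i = -52*-9^i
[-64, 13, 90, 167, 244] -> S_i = -64 + 77*i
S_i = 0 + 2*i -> [0, 2, 4, 6, 8]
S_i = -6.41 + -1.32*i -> [-6.41, -7.73, -9.05, -10.37, -11.69]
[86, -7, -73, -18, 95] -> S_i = Random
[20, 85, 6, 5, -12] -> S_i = Random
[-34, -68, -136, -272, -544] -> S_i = -34*2^i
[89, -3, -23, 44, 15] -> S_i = Random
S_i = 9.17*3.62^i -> [9.17, 33.2, 120.17, 435.01, 1574.72]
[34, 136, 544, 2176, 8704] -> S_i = 34*4^i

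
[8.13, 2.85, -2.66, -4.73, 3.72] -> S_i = Random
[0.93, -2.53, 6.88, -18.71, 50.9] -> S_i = 0.93*(-2.72)^i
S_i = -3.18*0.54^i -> [-3.18, -1.72, -0.93, -0.5, -0.27]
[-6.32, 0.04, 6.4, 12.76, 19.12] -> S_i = -6.32 + 6.36*i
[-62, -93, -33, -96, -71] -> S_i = Random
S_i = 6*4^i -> [6, 24, 96, 384, 1536]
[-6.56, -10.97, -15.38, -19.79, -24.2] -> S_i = -6.56 + -4.41*i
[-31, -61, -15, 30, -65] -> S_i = Random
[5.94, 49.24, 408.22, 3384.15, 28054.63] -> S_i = 5.94*8.29^i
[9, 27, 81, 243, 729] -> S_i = 9*3^i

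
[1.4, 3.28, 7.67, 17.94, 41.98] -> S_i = 1.40*2.34^i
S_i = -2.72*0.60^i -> [-2.72, -1.63, -0.98, -0.59, -0.35]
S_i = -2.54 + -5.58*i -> [-2.54, -8.12, -13.7, -19.28, -24.86]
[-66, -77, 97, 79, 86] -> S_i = Random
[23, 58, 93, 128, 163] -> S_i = 23 + 35*i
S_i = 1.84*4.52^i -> [1.84, 8.32, 37.59, 169.92, 768.02]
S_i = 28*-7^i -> [28, -196, 1372, -9604, 67228]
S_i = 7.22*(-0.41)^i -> [7.22, -2.96, 1.21, -0.5, 0.2]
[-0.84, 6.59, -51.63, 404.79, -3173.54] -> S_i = -0.84*(-7.84)^i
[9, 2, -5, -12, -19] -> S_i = 9 + -7*i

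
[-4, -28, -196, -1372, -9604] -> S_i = -4*7^i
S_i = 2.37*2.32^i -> [2.37, 5.5, 12.76, 29.59, 68.66]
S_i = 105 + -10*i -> [105, 95, 85, 75, 65]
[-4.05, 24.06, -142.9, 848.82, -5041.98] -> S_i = -4.05*(-5.94)^i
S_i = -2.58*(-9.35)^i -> [-2.58, 24.12, -225.55, 2108.89, -19718.15]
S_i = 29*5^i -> [29, 145, 725, 3625, 18125]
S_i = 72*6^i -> [72, 432, 2592, 15552, 93312]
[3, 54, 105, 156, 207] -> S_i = 3 + 51*i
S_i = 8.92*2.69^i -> [8.92, 23.99, 64.55, 173.63, 467.06]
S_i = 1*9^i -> [1, 9, 81, 729, 6561]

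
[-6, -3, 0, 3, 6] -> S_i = -6 + 3*i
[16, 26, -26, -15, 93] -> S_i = Random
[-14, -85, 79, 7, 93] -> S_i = Random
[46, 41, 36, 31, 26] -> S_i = 46 + -5*i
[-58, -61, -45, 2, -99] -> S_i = Random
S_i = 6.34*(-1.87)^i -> [6.34, -11.86, 22.17, -41.46, 77.53]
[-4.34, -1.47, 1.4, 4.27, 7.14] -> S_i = -4.34 + 2.87*i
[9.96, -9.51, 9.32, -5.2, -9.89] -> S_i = Random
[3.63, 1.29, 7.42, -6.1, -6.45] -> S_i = Random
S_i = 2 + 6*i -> [2, 8, 14, 20, 26]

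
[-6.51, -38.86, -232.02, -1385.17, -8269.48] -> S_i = -6.51*5.97^i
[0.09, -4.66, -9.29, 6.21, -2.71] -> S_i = Random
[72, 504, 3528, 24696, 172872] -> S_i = 72*7^i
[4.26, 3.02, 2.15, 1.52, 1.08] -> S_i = 4.26*0.71^i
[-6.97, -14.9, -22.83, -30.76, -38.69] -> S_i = -6.97 + -7.93*i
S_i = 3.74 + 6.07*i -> [3.74, 9.81, 15.88, 21.95, 28.02]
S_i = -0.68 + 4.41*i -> [-0.68, 3.73, 8.14, 12.55, 16.96]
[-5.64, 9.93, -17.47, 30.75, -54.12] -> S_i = -5.64*(-1.76)^i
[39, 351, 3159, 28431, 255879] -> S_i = 39*9^i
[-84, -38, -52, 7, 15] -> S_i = Random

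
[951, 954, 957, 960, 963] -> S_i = 951 + 3*i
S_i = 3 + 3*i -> [3, 6, 9, 12, 15]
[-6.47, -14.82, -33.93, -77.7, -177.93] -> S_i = -6.47*2.29^i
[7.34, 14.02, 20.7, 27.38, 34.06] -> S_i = 7.34 + 6.68*i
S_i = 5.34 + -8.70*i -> [5.34, -3.36, -12.06, -20.76, -29.46]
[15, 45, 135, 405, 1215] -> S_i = 15*3^i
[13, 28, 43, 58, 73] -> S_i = 13 + 15*i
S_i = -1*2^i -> [-1, -2, -4, -8, -16]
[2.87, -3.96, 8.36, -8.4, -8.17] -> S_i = Random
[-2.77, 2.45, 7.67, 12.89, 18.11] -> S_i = -2.77 + 5.22*i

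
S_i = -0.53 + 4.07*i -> [-0.53, 3.54, 7.61, 11.68, 15.75]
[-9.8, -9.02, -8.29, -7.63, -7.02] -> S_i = -9.80*0.92^i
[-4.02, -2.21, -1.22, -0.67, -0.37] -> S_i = -4.02*0.55^i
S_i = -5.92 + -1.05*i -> [-5.92, -6.97, -8.02, -9.07, -10.12]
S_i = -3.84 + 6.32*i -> [-3.84, 2.48, 8.8, 15.12, 21.44]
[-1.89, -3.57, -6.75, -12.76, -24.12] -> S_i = -1.89*1.89^i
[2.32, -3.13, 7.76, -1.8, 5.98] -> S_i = Random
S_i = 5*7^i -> [5, 35, 245, 1715, 12005]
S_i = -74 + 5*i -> [-74, -69, -64, -59, -54]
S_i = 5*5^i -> [5, 25, 125, 625, 3125]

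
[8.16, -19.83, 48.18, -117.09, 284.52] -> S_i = 8.16*(-2.43)^i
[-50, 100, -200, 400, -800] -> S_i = -50*-2^i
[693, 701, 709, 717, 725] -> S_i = 693 + 8*i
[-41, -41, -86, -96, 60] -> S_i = Random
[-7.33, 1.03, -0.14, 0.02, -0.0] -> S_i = -7.33*(-0.14)^i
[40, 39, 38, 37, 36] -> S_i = 40 + -1*i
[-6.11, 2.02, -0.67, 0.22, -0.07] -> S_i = -6.11*(-0.33)^i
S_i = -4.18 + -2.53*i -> [-4.18, -6.71, -9.24, -11.77, -14.3]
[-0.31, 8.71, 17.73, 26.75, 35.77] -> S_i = -0.31 + 9.02*i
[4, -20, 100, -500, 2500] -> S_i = 4*-5^i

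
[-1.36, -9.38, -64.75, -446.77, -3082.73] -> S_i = -1.36*6.90^i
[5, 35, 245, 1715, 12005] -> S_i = 5*7^i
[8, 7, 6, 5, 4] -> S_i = 8 + -1*i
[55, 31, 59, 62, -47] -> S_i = Random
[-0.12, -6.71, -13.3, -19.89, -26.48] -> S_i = -0.12 + -6.59*i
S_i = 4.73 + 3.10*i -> [4.73, 7.83, 10.93, 14.03, 17.13]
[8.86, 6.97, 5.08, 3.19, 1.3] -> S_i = 8.86 + -1.89*i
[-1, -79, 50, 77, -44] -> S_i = Random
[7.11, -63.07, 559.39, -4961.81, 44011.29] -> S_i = 7.11*(-8.87)^i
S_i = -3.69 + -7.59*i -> [-3.69, -11.28, -18.87, -26.46, -34.05]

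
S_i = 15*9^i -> [15, 135, 1215, 10935, 98415]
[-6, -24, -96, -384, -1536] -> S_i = -6*4^i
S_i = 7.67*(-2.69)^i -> [7.67, -20.63, 55.5, -149.3, 401.61]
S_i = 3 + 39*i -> [3, 42, 81, 120, 159]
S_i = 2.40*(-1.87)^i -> [2.4, -4.49, 8.39, -15.69, 29.35]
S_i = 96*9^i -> [96, 864, 7776, 69984, 629856]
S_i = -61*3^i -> [-61, -183, -549, -1647, -4941]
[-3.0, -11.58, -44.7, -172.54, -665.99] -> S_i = -3.00*3.86^i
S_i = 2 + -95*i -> [2, -93, -188, -283, -378]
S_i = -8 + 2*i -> [-8, -6, -4, -2, 0]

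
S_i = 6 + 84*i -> [6, 90, 174, 258, 342]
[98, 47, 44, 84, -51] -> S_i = Random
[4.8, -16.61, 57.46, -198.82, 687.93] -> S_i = 4.80*(-3.46)^i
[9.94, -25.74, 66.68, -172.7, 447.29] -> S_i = 9.94*(-2.59)^i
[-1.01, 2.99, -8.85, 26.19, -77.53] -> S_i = -1.01*(-2.96)^i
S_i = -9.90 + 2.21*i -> [-9.9, -7.69, -5.48, -3.27, -1.06]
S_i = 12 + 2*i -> [12, 14, 16, 18, 20]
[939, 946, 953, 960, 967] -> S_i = 939 + 7*i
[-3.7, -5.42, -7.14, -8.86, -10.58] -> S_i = -3.70 + -1.72*i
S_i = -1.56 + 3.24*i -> [-1.56, 1.68, 4.92, 8.16, 11.4]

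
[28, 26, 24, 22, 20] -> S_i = 28 + -2*i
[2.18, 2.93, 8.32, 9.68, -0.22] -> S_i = Random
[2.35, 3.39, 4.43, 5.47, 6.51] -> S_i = 2.35 + 1.04*i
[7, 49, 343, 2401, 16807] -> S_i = 7*7^i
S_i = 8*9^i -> [8, 72, 648, 5832, 52488]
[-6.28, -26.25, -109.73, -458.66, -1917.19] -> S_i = -6.28*4.18^i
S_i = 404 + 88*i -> [404, 492, 580, 668, 756]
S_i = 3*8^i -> [3, 24, 192, 1536, 12288]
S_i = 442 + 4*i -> [442, 446, 450, 454, 458]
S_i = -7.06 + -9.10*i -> [-7.06, -16.16, -25.26, -34.36, -43.46]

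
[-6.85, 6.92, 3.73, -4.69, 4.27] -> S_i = Random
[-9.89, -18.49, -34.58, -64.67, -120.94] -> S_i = -9.89*1.87^i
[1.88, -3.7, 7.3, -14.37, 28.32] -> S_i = 1.88*(-1.97)^i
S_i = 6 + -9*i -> [6, -3, -12, -21, -30]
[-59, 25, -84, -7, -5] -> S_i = Random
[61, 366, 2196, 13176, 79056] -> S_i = 61*6^i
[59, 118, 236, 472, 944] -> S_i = 59*2^i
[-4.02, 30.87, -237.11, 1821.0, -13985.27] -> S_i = -4.02*(-7.68)^i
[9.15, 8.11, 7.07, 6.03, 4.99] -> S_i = 9.15 + -1.04*i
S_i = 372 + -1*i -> [372, 371, 370, 369, 368]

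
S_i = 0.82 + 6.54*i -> [0.82, 7.36, 13.9, 20.44, 26.98]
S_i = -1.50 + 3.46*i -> [-1.5, 1.96, 5.42, 8.88, 12.34]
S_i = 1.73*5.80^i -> [1.73, 10.03, 58.2, 337.54, 1957.75]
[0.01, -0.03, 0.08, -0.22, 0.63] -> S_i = 0.01*(-2.82)^i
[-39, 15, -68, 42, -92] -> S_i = Random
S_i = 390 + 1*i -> [390, 391, 392, 393, 394]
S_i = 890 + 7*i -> [890, 897, 904, 911, 918]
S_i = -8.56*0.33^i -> [-8.56, -2.82, -0.93, -0.31, -0.1]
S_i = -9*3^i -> [-9, -27, -81, -243, -729]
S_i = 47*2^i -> [47, 94, 188, 376, 752]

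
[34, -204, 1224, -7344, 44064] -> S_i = 34*-6^i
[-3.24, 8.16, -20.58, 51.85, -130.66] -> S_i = -3.24*(-2.52)^i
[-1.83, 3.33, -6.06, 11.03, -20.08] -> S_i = -1.83*(-1.82)^i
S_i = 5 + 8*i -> [5, 13, 21, 29, 37]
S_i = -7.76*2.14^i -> [-7.76, -16.61, -35.54, -76.05, -162.75]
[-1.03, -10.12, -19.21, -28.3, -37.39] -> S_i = -1.03 + -9.09*i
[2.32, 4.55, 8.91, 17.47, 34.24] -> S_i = 2.32*1.96^i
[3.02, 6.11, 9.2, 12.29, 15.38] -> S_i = 3.02 + 3.09*i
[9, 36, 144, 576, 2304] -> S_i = 9*4^i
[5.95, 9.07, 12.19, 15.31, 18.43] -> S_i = 5.95 + 3.12*i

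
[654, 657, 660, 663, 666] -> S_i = 654 + 3*i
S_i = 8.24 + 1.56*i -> [8.24, 9.8, 11.36, 12.92, 14.48]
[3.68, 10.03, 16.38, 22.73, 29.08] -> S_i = 3.68 + 6.35*i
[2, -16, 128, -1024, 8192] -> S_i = 2*-8^i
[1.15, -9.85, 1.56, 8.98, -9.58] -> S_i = Random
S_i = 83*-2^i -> [83, -166, 332, -664, 1328]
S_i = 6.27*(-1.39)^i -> [6.27, -8.72, 12.11, -16.84, 23.41]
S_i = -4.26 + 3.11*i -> [-4.26, -1.15, 1.96, 5.07, 8.18]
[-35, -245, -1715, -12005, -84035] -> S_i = -35*7^i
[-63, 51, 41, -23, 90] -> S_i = Random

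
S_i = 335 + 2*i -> [335, 337, 339, 341, 343]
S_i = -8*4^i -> [-8, -32, -128, -512, -2048]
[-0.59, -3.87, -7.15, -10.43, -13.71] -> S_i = -0.59 + -3.28*i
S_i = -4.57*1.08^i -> [-4.57, -4.94, -5.33, -5.76, -6.22]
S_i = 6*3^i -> [6, 18, 54, 162, 486]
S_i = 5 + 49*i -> [5, 54, 103, 152, 201]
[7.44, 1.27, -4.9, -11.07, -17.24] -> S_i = 7.44 + -6.17*i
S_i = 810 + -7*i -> [810, 803, 796, 789, 782]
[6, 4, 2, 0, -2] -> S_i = 6 + -2*i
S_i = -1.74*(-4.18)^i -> [-1.74, 7.27, -30.4, 127.08, -531.2]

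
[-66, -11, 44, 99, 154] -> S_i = -66 + 55*i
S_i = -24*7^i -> [-24, -168, -1176, -8232, -57624]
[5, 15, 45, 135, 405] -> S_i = 5*3^i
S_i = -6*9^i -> [-6, -54, -486, -4374, -39366]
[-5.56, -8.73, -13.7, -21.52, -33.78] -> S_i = -5.56*1.57^i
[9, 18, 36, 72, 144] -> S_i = 9*2^i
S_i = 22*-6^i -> [22, -132, 792, -4752, 28512]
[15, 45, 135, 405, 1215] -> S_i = 15*3^i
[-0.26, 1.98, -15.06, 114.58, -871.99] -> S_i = -0.26*(-7.61)^i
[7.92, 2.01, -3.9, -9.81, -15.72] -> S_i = 7.92 + -5.91*i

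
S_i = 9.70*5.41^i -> [9.7, 52.48, 283.9, 1535.9, 8309.23]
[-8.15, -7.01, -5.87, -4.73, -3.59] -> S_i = -8.15 + 1.14*i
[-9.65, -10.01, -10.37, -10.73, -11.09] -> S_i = -9.65 + -0.36*i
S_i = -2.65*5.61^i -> [-2.65, -14.87, -83.4, -467.88, -2624.81]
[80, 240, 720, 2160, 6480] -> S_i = 80*3^i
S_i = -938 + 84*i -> [-938, -854, -770, -686, -602]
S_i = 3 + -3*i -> [3, 0, -3, -6, -9]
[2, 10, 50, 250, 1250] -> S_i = 2*5^i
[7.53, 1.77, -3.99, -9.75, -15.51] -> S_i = 7.53 + -5.76*i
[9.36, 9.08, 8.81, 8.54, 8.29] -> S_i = 9.36*0.97^i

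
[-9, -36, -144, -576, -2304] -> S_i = -9*4^i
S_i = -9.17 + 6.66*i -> [-9.17, -2.51, 4.15, 10.81, 17.47]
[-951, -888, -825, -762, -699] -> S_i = -951 + 63*i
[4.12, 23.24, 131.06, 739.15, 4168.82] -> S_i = 4.12*5.64^i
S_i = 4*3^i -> [4, 12, 36, 108, 324]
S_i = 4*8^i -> [4, 32, 256, 2048, 16384]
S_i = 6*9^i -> [6, 54, 486, 4374, 39366]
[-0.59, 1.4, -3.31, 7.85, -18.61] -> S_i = -0.59*(-2.37)^i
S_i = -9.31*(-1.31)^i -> [-9.31, 12.2, -15.98, 20.93, -27.42]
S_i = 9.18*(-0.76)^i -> [9.18, -6.98, 5.3, -4.03, 3.06]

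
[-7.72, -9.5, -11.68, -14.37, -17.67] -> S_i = -7.72*1.23^i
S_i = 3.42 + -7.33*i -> [3.42, -3.91, -11.24, -18.57, -25.9]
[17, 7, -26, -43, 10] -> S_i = Random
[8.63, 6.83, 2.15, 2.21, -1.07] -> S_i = Random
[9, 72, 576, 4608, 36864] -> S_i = 9*8^i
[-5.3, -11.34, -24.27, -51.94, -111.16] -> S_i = -5.30*2.14^i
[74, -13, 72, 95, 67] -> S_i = Random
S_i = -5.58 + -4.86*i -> [-5.58, -10.44, -15.3, -20.16, -25.02]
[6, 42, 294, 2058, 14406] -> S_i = 6*7^i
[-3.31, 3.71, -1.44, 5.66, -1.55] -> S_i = Random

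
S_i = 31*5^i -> [31, 155, 775, 3875, 19375]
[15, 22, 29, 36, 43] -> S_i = 15 + 7*i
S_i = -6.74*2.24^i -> [-6.74, -15.1, -33.82, -75.75, -169.69]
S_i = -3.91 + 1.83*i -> [-3.91, -2.08, -0.25, 1.58, 3.41]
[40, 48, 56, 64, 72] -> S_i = 40 + 8*i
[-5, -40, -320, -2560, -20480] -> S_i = -5*8^i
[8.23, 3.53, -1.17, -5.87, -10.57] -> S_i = 8.23 + -4.70*i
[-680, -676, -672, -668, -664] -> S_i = -680 + 4*i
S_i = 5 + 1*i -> [5, 6, 7, 8, 9]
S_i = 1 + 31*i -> [1, 32, 63, 94, 125]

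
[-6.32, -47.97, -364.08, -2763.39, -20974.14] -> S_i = -6.32*7.59^i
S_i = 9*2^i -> [9, 18, 36, 72, 144]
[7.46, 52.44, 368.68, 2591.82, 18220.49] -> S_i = 7.46*7.03^i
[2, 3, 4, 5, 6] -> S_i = 2 + 1*i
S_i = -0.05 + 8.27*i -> [-0.05, 8.22, 16.49, 24.76, 33.03]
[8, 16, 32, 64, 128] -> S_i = 8*2^i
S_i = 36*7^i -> [36, 252, 1764, 12348, 86436]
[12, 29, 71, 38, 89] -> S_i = Random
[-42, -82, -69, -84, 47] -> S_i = Random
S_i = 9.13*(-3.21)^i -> [9.13, -29.31, 94.08, -301.99, 969.37]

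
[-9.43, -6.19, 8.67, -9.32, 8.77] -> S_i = Random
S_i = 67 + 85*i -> [67, 152, 237, 322, 407]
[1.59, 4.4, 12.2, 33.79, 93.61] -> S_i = 1.59*2.77^i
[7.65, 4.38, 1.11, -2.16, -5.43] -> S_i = 7.65 + -3.27*i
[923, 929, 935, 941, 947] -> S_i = 923 + 6*i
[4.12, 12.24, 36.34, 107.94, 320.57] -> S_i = 4.12*2.97^i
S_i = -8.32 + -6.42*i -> [-8.32, -14.74, -21.16, -27.58, -34.0]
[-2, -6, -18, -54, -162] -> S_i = -2*3^i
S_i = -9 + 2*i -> [-9, -7, -5, -3, -1]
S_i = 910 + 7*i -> [910, 917, 924, 931, 938]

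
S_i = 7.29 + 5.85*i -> [7.29, 13.14, 18.99, 24.84, 30.69]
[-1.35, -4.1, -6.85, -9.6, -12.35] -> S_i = -1.35 + -2.75*i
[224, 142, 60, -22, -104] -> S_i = 224 + -82*i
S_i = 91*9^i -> [91, 819, 7371, 66339, 597051]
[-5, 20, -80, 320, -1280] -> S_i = -5*-4^i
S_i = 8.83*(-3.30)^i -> [8.83, -29.14, 96.16, -317.32, 1047.17]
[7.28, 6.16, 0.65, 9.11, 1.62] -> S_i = Random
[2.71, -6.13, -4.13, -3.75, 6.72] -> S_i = Random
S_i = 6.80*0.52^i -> [6.8, 3.54, 1.84, 0.96, 0.5]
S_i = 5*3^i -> [5, 15, 45, 135, 405]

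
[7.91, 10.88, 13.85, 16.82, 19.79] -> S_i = 7.91 + 2.97*i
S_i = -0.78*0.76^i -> [-0.78, -0.59, -0.45, -0.34, -0.26]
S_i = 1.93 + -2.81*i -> [1.93, -0.88, -3.69, -6.5, -9.31]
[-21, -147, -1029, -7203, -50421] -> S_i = -21*7^i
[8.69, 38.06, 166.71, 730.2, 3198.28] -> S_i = 8.69*4.38^i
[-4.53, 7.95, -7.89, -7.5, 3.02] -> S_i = Random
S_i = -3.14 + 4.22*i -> [-3.14, 1.08, 5.3, 9.52, 13.74]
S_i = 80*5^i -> [80, 400, 2000, 10000, 50000]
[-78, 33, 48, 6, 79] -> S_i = Random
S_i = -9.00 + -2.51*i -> [-9.0, -11.51, -14.02, -16.53, -19.04]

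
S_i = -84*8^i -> [-84, -672, -5376, -43008, -344064]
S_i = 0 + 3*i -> [0, 3, 6, 9, 12]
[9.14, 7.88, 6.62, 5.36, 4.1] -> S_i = 9.14 + -1.26*i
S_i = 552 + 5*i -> [552, 557, 562, 567, 572]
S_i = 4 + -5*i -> [4, -1, -6, -11, -16]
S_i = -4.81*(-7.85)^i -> [-4.81, 37.76, -296.4, 2326.77, -18265.17]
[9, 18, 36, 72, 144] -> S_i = 9*2^i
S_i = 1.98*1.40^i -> [1.98, 2.77, 3.88, 5.43, 7.61]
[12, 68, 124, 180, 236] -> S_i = 12 + 56*i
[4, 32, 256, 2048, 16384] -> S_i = 4*8^i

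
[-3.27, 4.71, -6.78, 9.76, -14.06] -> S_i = -3.27*(-1.44)^i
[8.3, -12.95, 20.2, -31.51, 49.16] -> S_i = 8.30*(-1.56)^i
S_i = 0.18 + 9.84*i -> [0.18, 10.02, 19.86, 29.7, 39.54]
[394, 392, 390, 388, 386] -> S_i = 394 + -2*i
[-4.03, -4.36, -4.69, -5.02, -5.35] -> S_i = -4.03 + -0.33*i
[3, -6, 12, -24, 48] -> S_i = 3*-2^i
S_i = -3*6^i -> [-3, -18, -108, -648, -3888]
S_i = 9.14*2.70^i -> [9.14, 24.68, 66.63, 179.9, 485.74]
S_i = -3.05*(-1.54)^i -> [-3.05, 4.7, -7.23, 11.14, -17.15]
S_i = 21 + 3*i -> [21, 24, 27, 30, 33]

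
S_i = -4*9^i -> [-4, -36, -324, -2916, -26244]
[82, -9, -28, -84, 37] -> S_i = Random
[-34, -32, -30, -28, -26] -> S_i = -34 + 2*i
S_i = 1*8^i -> [1, 8, 64, 512, 4096]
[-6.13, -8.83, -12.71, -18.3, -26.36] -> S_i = -6.13*1.44^i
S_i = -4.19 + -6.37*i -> [-4.19, -10.56, -16.93, -23.3, -29.67]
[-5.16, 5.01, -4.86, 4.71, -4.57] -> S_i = -5.16*(-0.97)^i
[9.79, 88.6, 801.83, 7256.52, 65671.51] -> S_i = 9.79*9.05^i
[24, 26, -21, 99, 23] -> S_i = Random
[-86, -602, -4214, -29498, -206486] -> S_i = -86*7^i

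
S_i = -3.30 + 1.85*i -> [-3.3, -1.45, 0.4, 2.25, 4.1]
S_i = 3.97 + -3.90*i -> [3.97, 0.07, -3.83, -7.73, -11.63]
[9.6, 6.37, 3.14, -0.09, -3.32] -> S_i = 9.60 + -3.23*i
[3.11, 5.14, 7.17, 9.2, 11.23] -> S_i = 3.11 + 2.03*i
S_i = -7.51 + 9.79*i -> [-7.51, 2.28, 12.07, 21.86, 31.65]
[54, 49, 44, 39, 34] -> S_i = 54 + -5*i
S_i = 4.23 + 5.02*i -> [4.23, 9.25, 14.27, 19.29, 24.31]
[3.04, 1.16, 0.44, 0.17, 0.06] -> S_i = 3.04*0.38^i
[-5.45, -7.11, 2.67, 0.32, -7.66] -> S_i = Random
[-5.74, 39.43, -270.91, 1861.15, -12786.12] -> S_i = -5.74*(-6.87)^i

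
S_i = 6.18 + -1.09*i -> [6.18, 5.09, 4.0, 2.91, 1.82]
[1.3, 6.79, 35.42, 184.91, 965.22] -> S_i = 1.30*5.22^i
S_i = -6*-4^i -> [-6, 24, -96, 384, -1536]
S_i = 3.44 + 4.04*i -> [3.44, 7.48, 11.52, 15.56, 19.6]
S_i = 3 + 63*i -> [3, 66, 129, 192, 255]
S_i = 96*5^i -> [96, 480, 2400, 12000, 60000]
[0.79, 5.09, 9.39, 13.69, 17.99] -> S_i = 0.79 + 4.30*i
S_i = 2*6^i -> [2, 12, 72, 432, 2592]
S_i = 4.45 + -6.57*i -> [4.45, -2.12, -8.69, -15.26, -21.83]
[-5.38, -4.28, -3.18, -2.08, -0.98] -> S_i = -5.38 + 1.10*i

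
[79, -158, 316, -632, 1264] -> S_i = 79*-2^i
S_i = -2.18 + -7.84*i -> [-2.18, -10.02, -17.86, -25.7, -33.54]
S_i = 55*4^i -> [55, 220, 880, 3520, 14080]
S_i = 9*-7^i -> [9, -63, 441, -3087, 21609]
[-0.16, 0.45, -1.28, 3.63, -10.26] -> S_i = -0.16*(-2.83)^i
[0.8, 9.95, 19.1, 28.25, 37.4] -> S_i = 0.80 + 9.15*i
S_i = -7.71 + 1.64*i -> [-7.71, -6.07, -4.43, -2.79, -1.15]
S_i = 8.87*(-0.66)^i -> [8.87, -5.85, 3.86, -2.55, 1.68]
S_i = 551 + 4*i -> [551, 555, 559, 563, 567]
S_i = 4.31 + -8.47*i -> [4.31, -4.16, -12.63, -21.1, -29.57]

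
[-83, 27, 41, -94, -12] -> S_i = Random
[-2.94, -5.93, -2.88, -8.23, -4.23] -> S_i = Random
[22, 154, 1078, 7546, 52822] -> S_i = 22*7^i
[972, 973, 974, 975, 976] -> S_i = 972 + 1*i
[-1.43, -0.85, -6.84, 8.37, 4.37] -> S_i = Random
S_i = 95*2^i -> [95, 190, 380, 760, 1520]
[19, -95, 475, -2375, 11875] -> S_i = 19*-5^i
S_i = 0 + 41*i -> [0, 41, 82, 123, 164]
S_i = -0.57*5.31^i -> [-0.57, -3.03, -16.07, -85.34, -453.16]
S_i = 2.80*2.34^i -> [2.8, 6.55, 15.33, 35.88, 83.95]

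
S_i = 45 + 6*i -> [45, 51, 57, 63, 69]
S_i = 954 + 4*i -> [954, 958, 962, 966, 970]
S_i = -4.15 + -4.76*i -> [-4.15, -8.91, -13.67, -18.43, -23.19]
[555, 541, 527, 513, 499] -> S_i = 555 + -14*i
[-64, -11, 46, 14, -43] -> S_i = Random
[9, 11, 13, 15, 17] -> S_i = 9 + 2*i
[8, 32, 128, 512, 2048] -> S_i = 8*4^i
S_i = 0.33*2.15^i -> [0.33, 0.71, 1.53, 3.28, 7.05]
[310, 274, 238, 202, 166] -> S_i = 310 + -36*i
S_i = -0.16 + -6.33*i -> [-0.16, -6.49, -12.82, -19.15, -25.48]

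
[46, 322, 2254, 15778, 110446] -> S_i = 46*7^i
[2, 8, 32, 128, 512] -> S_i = 2*4^i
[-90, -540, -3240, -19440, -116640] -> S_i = -90*6^i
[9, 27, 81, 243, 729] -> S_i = 9*3^i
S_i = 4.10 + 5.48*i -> [4.1, 9.58, 15.06, 20.54, 26.02]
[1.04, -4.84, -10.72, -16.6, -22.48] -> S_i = 1.04 + -5.88*i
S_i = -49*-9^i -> [-49, 441, -3969, 35721, -321489]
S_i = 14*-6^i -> [14, -84, 504, -3024, 18144]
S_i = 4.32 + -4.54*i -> [4.32, -0.22, -4.76, -9.3, -13.84]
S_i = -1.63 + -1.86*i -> [-1.63, -3.49, -5.35, -7.21, -9.07]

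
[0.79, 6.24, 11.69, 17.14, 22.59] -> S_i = 0.79 + 5.45*i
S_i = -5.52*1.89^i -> [-5.52, -10.43, -19.72, -37.27, -70.43]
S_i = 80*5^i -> [80, 400, 2000, 10000, 50000]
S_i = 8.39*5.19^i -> [8.39, 43.54, 225.99, 1172.91, 6087.39]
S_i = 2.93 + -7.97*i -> [2.93, -5.04, -13.01, -20.98, -28.95]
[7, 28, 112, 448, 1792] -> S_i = 7*4^i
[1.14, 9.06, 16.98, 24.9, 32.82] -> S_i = 1.14 + 7.92*i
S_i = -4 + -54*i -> [-4, -58, -112, -166, -220]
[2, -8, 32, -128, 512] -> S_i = 2*-4^i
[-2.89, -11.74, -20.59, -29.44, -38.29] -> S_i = -2.89 + -8.85*i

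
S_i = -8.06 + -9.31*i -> [-8.06, -17.37, -26.68, -35.99, -45.3]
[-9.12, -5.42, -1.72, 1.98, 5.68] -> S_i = -9.12 + 3.70*i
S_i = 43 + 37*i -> [43, 80, 117, 154, 191]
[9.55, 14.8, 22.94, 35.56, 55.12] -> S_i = 9.55*1.55^i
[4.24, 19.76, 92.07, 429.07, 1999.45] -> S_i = 4.24*4.66^i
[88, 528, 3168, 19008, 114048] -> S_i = 88*6^i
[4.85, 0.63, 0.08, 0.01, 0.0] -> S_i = 4.85*0.13^i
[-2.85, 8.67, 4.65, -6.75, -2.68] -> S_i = Random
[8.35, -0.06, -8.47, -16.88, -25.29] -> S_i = 8.35 + -8.41*i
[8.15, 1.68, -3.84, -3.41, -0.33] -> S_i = Random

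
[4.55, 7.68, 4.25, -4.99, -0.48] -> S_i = Random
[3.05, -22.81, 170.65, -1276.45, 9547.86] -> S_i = 3.05*(-7.48)^i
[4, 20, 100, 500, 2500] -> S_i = 4*5^i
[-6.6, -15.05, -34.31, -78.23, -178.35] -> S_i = -6.60*2.28^i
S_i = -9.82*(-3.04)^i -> [-9.82, 29.85, -90.75, 275.89, -838.7]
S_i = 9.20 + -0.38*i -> [9.2, 8.82, 8.44, 8.06, 7.68]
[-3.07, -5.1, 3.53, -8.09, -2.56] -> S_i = Random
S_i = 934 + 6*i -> [934, 940, 946, 952, 958]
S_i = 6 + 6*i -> [6, 12, 18, 24, 30]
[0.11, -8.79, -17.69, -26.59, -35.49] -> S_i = 0.11 + -8.90*i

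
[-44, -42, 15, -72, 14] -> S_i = Random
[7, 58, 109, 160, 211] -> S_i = 7 + 51*i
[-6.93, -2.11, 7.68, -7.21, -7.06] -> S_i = Random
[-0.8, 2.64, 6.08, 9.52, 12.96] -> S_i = -0.80 + 3.44*i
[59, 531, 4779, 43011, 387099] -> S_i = 59*9^i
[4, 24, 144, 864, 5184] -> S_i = 4*6^i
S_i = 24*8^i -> [24, 192, 1536, 12288, 98304]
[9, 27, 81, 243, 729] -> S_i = 9*3^i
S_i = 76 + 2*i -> [76, 78, 80, 82, 84]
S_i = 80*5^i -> [80, 400, 2000, 10000, 50000]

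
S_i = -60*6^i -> [-60, -360, -2160, -12960, -77760]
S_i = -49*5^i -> [-49, -245, -1225, -6125, -30625]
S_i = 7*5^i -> [7, 35, 175, 875, 4375]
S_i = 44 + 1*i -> [44, 45, 46, 47, 48]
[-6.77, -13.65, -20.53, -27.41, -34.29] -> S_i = -6.77 + -6.88*i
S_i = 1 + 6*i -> [1, 7, 13, 19, 25]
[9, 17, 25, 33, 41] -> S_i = 9 + 8*i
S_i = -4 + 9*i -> [-4, 5, 14, 23, 32]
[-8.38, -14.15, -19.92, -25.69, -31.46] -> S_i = -8.38 + -5.77*i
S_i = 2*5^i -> [2, 10, 50, 250, 1250]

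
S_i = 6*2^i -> [6, 12, 24, 48, 96]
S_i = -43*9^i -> [-43, -387, -3483, -31347, -282123]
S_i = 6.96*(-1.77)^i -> [6.96, -12.32, 21.8, -38.59, 68.31]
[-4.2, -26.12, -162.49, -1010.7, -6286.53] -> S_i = -4.20*6.22^i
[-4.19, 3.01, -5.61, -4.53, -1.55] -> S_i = Random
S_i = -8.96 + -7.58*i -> [-8.96, -16.54, -24.12, -31.7, -39.28]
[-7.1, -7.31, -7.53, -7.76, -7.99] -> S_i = -7.10*1.03^i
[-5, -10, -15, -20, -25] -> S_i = -5 + -5*i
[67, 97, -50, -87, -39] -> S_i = Random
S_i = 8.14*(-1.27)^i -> [8.14, -10.34, 13.13, -16.67, 21.18]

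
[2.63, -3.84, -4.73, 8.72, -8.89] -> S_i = Random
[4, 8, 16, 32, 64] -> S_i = 4*2^i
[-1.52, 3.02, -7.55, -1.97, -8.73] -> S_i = Random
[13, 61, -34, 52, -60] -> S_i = Random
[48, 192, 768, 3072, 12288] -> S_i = 48*4^i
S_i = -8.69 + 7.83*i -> [-8.69, -0.86, 6.97, 14.8, 22.63]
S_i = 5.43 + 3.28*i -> [5.43, 8.71, 11.99, 15.27, 18.55]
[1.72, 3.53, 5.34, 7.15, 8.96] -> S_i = 1.72 + 1.81*i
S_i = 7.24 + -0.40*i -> [7.24, 6.84, 6.44, 6.04, 5.64]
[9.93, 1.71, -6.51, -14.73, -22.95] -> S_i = 9.93 + -8.22*i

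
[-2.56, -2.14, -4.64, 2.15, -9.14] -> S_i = Random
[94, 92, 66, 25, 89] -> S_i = Random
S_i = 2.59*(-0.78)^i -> [2.59, -2.02, 1.58, -1.23, 0.96]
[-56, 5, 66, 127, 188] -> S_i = -56 + 61*i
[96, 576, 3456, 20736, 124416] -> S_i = 96*6^i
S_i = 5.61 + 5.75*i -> [5.61, 11.36, 17.11, 22.86, 28.61]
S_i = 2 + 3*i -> [2, 5, 8, 11, 14]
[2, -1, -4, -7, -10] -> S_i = 2 + -3*i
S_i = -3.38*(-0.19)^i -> [-3.38, 0.64, -0.12, 0.02, -0.0]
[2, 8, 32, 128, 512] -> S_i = 2*4^i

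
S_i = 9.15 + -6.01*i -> [9.15, 3.14, -2.87, -8.88, -14.89]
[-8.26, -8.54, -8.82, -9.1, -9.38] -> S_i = -8.26 + -0.28*i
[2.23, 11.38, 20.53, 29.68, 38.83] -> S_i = 2.23 + 9.15*i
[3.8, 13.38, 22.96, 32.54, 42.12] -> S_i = 3.80 + 9.58*i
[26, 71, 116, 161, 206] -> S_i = 26 + 45*i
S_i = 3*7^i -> [3, 21, 147, 1029, 7203]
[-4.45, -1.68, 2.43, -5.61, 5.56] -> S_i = Random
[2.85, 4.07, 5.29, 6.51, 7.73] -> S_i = 2.85 + 1.22*i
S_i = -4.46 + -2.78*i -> [-4.46, -7.24, -10.02, -12.8, -15.58]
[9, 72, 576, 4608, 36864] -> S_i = 9*8^i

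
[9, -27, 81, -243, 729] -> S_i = 9*-3^i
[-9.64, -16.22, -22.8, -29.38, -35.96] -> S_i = -9.64 + -6.58*i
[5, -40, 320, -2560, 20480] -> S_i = 5*-8^i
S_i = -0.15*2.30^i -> [-0.15, -0.34, -0.79, -1.83, -4.2]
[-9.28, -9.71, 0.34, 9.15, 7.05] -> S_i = Random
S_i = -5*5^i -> [-5, -25, -125, -625, -3125]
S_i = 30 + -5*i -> [30, 25, 20, 15, 10]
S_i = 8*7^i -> [8, 56, 392, 2744, 19208]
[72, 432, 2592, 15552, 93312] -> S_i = 72*6^i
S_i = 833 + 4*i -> [833, 837, 841, 845, 849]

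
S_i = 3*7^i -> [3, 21, 147, 1029, 7203]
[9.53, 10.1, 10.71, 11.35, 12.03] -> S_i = 9.53*1.06^i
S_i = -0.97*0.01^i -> [-0.97, -0.01, -0.0, -0.0, -0.0]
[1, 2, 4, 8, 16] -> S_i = 1*2^i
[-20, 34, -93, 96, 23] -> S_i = Random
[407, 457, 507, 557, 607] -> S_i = 407 + 50*i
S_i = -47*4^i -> [-47, -188, -752, -3008, -12032]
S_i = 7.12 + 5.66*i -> [7.12, 12.78, 18.44, 24.1, 29.76]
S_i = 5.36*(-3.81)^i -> [5.36, -20.42, 77.81, -296.44, 1129.44]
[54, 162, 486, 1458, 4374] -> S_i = 54*3^i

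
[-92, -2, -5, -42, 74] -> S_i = Random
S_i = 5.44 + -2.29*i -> [5.44, 3.15, 0.86, -1.43, -3.72]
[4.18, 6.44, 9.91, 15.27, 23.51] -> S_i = 4.18*1.54^i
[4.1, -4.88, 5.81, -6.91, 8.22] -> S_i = 4.10*(-1.19)^i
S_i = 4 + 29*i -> [4, 33, 62, 91, 120]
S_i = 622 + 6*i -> [622, 628, 634, 640, 646]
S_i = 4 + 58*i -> [4, 62, 120, 178, 236]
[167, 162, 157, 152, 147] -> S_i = 167 + -5*i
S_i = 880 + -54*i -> [880, 826, 772, 718, 664]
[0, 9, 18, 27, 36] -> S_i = 0 + 9*i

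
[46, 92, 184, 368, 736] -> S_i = 46*2^i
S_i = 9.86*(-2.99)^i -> [9.86, -29.48, 88.15, -263.57, 788.06]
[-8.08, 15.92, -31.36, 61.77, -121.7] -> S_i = -8.08*(-1.97)^i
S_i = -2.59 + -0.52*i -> [-2.59, -3.11, -3.63, -4.15, -4.67]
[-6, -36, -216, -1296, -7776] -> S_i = -6*6^i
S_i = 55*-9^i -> [55, -495, 4455, -40095, 360855]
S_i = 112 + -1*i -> [112, 111, 110, 109, 108]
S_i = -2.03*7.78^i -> [-2.03, -15.79, -122.87, -955.95, -7437.29]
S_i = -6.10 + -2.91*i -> [-6.1, -9.01, -11.92, -14.83, -17.74]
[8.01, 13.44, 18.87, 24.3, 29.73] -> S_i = 8.01 + 5.43*i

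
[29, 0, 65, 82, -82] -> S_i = Random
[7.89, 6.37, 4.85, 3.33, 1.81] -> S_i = 7.89 + -1.52*i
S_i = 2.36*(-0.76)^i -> [2.36, -1.79, 1.36, -1.04, 0.79]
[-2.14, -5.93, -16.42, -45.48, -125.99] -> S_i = -2.14*2.77^i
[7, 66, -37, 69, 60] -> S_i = Random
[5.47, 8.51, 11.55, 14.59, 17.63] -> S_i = 5.47 + 3.04*i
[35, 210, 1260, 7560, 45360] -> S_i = 35*6^i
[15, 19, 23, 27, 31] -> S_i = 15 + 4*i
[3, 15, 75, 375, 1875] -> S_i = 3*5^i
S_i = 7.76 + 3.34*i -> [7.76, 11.1, 14.44, 17.78, 21.12]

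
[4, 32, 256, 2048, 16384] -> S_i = 4*8^i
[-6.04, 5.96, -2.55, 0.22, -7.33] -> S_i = Random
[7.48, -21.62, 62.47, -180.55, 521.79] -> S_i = 7.48*(-2.89)^i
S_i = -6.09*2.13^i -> [-6.09, -12.97, -27.63, -58.85, -125.35]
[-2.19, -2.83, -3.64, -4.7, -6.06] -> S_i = -2.19*1.29^i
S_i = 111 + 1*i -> [111, 112, 113, 114, 115]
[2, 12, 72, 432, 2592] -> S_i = 2*6^i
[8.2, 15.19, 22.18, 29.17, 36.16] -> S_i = 8.20 + 6.99*i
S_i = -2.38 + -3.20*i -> [-2.38, -5.58, -8.78, -11.98, -15.18]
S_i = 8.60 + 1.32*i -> [8.6, 9.92, 11.24, 12.56, 13.88]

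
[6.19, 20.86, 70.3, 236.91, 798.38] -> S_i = 6.19*3.37^i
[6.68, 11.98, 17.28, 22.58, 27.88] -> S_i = 6.68 + 5.30*i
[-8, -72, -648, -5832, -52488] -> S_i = -8*9^i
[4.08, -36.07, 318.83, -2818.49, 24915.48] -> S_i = 4.08*(-8.84)^i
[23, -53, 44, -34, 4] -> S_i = Random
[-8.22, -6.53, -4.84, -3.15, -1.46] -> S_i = -8.22 + 1.69*i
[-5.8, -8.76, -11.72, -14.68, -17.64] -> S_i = -5.80 + -2.96*i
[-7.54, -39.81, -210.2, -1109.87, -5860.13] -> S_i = -7.54*5.28^i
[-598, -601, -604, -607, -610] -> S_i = -598 + -3*i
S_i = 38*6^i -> [38, 228, 1368, 8208, 49248]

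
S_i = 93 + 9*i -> [93, 102, 111, 120, 129]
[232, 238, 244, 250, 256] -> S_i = 232 + 6*i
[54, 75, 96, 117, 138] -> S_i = 54 + 21*i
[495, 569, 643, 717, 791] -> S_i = 495 + 74*i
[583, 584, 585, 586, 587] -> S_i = 583 + 1*i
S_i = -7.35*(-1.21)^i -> [-7.35, 8.89, -10.76, 13.02, -15.76]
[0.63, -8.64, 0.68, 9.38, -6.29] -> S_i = Random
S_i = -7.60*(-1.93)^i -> [-7.6, 14.67, -28.31, 54.64, -105.45]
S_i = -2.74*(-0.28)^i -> [-2.74, 0.77, -0.21, 0.06, -0.02]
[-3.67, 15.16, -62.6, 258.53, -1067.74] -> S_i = -3.67*(-4.13)^i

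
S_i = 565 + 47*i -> [565, 612, 659, 706, 753]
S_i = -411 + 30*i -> [-411, -381, -351, -321, -291]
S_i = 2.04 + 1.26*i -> [2.04, 3.3, 4.56, 5.82, 7.08]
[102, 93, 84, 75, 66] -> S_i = 102 + -9*i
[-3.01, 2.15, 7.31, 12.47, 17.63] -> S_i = -3.01 + 5.16*i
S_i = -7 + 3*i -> [-7, -4, -1, 2, 5]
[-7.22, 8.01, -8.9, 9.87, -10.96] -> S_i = -7.22*(-1.11)^i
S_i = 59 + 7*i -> [59, 66, 73, 80, 87]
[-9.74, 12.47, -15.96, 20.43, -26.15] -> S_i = -9.74*(-1.28)^i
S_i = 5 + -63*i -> [5, -58, -121, -184, -247]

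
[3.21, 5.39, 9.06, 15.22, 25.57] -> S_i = 3.21*1.68^i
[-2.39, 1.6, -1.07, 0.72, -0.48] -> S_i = -2.39*(-0.67)^i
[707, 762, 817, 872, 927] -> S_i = 707 + 55*i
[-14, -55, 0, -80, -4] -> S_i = Random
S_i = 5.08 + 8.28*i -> [5.08, 13.36, 21.64, 29.92, 38.2]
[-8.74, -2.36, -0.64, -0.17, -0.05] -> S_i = -8.74*0.27^i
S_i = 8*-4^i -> [8, -32, 128, -512, 2048]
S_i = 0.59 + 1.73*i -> [0.59, 2.32, 4.05, 5.78, 7.51]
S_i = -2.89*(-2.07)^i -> [-2.89, 5.98, -12.38, 25.63, -53.06]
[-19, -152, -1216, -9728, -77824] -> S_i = -19*8^i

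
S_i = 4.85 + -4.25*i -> [4.85, 0.6, -3.65, -7.9, -12.15]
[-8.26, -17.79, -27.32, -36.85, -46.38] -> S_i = -8.26 + -9.53*i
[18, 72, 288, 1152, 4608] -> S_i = 18*4^i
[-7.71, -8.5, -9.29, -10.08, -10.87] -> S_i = -7.71 + -0.79*i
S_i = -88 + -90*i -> [-88, -178, -268, -358, -448]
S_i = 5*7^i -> [5, 35, 245, 1715, 12005]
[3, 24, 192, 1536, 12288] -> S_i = 3*8^i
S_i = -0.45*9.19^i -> [-0.45, -4.14, -38.01, -349.27, -3209.77]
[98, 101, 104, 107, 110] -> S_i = 98 + 3*i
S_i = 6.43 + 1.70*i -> [6.43, 8.13, 9.83, 11.53, 13.23]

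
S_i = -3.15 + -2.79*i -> [-3.15, -5.94, -8.73, -11.52, -14.31]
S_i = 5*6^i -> [5, 30, 180, 1080, 6480]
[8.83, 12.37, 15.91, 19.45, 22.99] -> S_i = 8.83 + 3.54*i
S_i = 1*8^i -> [1, 8, 64, 512, 4096]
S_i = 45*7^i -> [45, 315, 2205, 15435, 108045]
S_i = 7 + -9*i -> [7, -2, -11, -20, -29]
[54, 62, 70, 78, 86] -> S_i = 54 + 8*i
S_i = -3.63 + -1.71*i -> [-3.63, -5.34, -7.05, -8.76, -10.47]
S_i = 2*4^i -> [2, 8, 32, 128, 512]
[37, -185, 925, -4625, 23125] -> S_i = 37*-5^i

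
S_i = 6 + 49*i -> [6, 55, 104, 153, 202]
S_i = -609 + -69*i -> [-609, -678, -747, -816, -885]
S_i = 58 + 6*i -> [58, 64, 70, 76, 82]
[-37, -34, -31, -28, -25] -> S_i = -37 + 3*i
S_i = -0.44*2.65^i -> [-0.44, -1.17, -3.09, -8.19, -21.7]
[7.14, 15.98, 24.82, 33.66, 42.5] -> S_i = 7.14 + 8.84*i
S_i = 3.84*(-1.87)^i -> [3.84, -7.18, 13.43, -25.11, 46.96]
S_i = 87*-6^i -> [87, -522, 3132, -18792, 112752]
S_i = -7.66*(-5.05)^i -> [-7.66, 38.68, -195.35, 986.51, -4981.89]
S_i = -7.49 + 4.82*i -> [-7.49, -2.67, 2.15, 6.97, 11.79]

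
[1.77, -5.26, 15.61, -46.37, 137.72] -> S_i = 1.77*(-2.97)^i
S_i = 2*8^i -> [2, 16, 128, 1024, 8192]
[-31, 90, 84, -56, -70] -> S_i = Random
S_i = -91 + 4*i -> [-91, -87, -83, -79, -75]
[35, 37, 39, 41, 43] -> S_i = 35 + 2*i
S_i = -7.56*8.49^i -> [-7.56, -64.18, -544.93, -4626.42, -39278.29]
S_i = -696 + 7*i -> [-696, -689, -682, -675, -668]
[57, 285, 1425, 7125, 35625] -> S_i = 57*5^i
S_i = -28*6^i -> [-28, -168, -1008, -6048, -36288]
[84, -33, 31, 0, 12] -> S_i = Random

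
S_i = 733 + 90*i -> [733, 823, 913, 1003, 1093]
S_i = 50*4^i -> [50, 200, 800, 3200, 12800]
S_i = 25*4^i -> [25, 100, 400, 1600, 6400]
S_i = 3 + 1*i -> [3, 4, 5, 6, 7]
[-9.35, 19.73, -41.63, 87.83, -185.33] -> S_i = -9.35*(-2.11)^i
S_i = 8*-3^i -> [8, -24, 72, -216, 648]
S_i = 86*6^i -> [86, 516, 3096, 18576, 111456]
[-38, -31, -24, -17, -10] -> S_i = -38 + 7*i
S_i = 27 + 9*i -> [27, 36, 45, 54, 63]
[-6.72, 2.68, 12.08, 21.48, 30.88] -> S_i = -6.72 + 9.40*i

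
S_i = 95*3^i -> [95, 285, 855, 2565, 7695]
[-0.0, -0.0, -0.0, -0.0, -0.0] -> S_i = -0.00*2.41^i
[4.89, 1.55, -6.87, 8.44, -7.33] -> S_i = Random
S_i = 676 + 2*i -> [676, 678, 680, 682, 684]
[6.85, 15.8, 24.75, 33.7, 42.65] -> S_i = 6.85 + 8.95*i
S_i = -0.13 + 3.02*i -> [-0.13, 2.89, 5.91, 8.93, 11.95]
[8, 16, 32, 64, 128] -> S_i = 8*2^i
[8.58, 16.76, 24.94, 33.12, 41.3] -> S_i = 8.58 + 8.18*i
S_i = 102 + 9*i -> [102, 111, 120, 129, 138]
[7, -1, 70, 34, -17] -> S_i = Random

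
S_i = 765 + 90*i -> [765, 855, 945, 1035, 1125]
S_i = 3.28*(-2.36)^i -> [3.28, -7.74, 18.27, -43.11, 101.75]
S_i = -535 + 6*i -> [-535, -529, -523, -517, -511]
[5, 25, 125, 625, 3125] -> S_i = 5*5^i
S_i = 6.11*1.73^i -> [6.11, 10.57, 18.29, 31.64, 54.73]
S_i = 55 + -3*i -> [55, 52, 49, 46, 43]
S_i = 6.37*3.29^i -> [6.37, 20.96, 68.95, 226.84, 746.32]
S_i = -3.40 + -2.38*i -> [-3.4, -5.78, -8.16, -10.54, -12.92]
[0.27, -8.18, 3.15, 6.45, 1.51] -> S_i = Random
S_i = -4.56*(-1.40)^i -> [-4.56, 6.38, -8.94, 12.51, -17.52]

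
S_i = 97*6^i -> [97, 582, 3492, 20952, 125712]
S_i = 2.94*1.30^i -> [2.94, 3.82, 4.97, 6.46, 8.4]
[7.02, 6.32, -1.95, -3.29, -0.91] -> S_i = Random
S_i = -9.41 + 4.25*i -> [-9.41, -5.16, -0.91, 3.34, 7.59]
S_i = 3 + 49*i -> [3, 52, 101, 150, 199]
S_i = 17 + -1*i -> [17, 16, 15, 14, 13]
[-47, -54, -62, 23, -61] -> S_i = Random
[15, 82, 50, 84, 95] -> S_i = Random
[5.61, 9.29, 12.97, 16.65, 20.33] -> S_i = 5.61 + 3.68*i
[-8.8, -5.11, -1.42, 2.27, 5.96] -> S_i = -8.80 + 3.69*i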